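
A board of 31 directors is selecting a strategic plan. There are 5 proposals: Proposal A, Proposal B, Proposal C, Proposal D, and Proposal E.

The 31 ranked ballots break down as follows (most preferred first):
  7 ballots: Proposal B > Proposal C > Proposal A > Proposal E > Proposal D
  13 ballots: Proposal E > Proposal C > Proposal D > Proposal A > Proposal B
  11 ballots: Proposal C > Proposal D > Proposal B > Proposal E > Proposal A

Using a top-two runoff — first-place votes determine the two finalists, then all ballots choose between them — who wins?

Round 1 first-place votes: Proposal A 0, Proposal B 7, Proposal C 11, Proposal D 0, Proposal E 13. Proposal E and Proposal C advance.
Runoff: Proposal E is ranked above Proposal C on 13 ballots, Proposal C above Proposal E on 18.

Proposal C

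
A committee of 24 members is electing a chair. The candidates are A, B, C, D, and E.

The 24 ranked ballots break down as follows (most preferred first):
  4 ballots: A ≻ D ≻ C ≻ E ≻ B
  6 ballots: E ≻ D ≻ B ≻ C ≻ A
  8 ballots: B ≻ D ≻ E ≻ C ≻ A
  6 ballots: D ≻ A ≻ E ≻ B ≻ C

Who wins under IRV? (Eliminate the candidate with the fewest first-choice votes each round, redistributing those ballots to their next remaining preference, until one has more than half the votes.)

Round 1: A 4, B 8, C 0, D 6, E 6. C eliminated.
Round 2: A 4, B 8, D 6, E 6. A eliminated.
Round 3: B 8, D 10, E 6. E eliminated.
Round 4: B 8, D 16. D has a majority (≥13).

D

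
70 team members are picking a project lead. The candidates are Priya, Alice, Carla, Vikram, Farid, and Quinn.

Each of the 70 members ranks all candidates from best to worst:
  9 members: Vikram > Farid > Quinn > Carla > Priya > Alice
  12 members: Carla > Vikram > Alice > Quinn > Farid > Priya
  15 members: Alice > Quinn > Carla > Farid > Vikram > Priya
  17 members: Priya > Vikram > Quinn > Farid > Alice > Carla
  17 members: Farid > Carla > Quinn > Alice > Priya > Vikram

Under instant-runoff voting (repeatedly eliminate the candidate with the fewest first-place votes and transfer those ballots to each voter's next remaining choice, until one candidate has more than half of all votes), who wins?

Farid

Round 1: Priya 17, Alice 15, Carla 12, Vikram 9, Farid 17, Quinn 0. Quinn eliminated.
Round 2: Priya 17, Alice 15, Carla 12, Vikram 9, Farid 17. Vikram eliminated.
Round 3: Priya 17, Alice 15, Carla 12, Farid 26. Carla eliminated.
Round 4: Priya 17, Alice 27, Farid 26. Priya eliminated.
Round 5: Alice 27, Farid 43. Farid has a majority (≥36).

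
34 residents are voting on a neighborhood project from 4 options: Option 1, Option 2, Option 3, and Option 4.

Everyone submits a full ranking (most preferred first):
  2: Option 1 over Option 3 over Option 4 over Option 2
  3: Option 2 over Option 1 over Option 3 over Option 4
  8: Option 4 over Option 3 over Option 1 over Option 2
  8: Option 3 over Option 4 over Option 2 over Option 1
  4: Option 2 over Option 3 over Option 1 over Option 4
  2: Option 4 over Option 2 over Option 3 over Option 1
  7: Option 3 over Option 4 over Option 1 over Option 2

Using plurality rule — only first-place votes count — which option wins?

First-place votes: Option 1 2, Option 2 7, Option 3 15, Option 4 10.

Option 3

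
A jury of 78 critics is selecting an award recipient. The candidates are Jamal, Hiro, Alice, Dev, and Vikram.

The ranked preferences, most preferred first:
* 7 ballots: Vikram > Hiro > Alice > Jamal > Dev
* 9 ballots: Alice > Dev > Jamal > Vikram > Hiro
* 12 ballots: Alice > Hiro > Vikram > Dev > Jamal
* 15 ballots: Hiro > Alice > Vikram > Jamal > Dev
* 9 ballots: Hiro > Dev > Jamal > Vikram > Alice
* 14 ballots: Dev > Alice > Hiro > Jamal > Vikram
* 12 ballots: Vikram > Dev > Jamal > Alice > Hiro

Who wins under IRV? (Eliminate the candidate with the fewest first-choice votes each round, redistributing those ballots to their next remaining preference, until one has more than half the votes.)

Alice

Round 1: Jamal 0, Hiro 24, Alice 21, Dev 14, Vikram 19. Jamal eliminated.
Round 2: Hiro 24, Alice 21, Dev 14, Vikram 19. Dev eliminated.
Round 3: Hiro 24, Alice 35, Vikram 19. Vikram eliminated.
Round 4: Hiro 31, Alice 47. Alice has a majority (≥40).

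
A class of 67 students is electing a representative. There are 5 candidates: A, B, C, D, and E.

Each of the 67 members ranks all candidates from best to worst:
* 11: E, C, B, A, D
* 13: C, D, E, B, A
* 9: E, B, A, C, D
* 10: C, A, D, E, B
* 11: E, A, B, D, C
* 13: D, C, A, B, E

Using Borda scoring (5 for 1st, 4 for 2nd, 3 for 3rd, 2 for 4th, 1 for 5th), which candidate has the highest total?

A: 11×2 + 13×1 + 9×3 + 10×4 + 11×4 + 13×3 = 185
B: 11×3 + 13×2 + 9×4 + 10×1 + 11×3 + 13×2 = 164
C: 11×4 + 13×5 + 9×2 + 10×5 + 11×1 + 13×4 = 240
D: 11×1 + 13×4 + 9×1 + 10×3 + 11×2 + 13×5 = 189
E: 11×5 + 13×3 + 9×5 + 10×2 + 11×5 + 13×1 = 227

C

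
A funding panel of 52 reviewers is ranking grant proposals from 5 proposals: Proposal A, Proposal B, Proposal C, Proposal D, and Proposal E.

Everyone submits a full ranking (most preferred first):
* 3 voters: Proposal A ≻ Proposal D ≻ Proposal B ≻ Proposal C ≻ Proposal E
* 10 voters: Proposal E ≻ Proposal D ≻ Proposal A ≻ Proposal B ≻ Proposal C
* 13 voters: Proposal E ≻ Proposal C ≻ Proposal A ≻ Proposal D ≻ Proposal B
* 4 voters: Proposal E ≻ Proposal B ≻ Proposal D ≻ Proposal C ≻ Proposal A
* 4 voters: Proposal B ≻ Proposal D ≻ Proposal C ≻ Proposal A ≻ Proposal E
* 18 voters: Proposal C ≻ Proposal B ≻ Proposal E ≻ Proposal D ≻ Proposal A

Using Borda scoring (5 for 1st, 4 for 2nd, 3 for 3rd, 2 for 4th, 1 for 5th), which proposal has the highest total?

Proposal E

Proposal A: 3×5 + 10×3 + 13×3 + 4×1 + 4×2 + 18×1 = 114
Proposal B: 3×3 + 10×2 + 13×1 + 4×4 + 4×5 + 18×4 = 150
Proposal C: 3×2 + 10×1 + 13×4 + 4×2 + 4×3 + 18×5 = 178
Proposal D: 3×4 + 10×4 + 13×2 + 4×3 + 4×4 + 18×2 = 142
Proposal E: 3×1 + 10×5 + 13×5 + 4×5 + 4×1 + 18×3 = 196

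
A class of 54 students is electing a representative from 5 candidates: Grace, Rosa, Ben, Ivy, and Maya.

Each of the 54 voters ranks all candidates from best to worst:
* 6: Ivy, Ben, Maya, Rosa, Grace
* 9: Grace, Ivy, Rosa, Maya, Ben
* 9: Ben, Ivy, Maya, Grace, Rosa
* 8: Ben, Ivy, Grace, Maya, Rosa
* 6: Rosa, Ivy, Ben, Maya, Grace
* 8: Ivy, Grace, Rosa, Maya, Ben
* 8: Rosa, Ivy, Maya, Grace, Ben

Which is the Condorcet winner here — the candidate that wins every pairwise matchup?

Ivy vs Grace: 45–9
Ivy vs Rosa: 40–14
Ivy vs Ben: 37–17
Ivy vs Maya: 54–0
Ivy beats every other candidate.

Ivy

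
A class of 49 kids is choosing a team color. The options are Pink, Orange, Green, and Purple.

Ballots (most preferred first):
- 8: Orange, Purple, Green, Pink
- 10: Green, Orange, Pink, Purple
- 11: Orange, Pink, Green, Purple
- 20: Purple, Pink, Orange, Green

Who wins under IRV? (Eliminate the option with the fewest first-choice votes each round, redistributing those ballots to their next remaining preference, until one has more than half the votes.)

Round 1: Pink 0, Orange 19, Green 10, Purple 20. Pink eliminated.
Round 2: Orange 19, Green 10, Purple 20. Green eliminated.
Round 3: Orange 29, Purple 20. Orange has a majority (≥25).

Orange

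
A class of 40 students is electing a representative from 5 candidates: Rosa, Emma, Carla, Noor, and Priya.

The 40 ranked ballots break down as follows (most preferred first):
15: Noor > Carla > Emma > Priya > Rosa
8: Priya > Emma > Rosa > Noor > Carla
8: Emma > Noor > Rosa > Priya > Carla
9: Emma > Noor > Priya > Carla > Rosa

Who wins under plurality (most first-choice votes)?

Emma

First-place votes: Rosa 0, Emma 17, Carla 0, Noor 15, Priya 8.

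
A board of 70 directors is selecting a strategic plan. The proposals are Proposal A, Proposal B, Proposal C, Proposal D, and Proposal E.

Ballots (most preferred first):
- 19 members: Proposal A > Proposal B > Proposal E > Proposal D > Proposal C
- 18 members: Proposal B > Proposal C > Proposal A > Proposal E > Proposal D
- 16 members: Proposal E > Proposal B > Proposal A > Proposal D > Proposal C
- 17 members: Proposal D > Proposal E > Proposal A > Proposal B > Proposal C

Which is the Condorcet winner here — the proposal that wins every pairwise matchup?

Proposal A vs Proposal B: 36–34
Proposal A vs Proposal C: 52–18
Proposal A vs Proposal D: 53–17
Proposal A vs Proposal E: 37–33
Proposal A beats every other proposal.

Proposal A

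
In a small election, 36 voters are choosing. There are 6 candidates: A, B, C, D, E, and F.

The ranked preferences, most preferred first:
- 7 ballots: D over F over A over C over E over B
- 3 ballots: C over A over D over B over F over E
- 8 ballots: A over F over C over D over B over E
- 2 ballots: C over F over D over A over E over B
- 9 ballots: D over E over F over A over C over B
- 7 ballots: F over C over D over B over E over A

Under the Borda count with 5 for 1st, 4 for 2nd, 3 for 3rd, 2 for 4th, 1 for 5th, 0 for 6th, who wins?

F

A: 7×3 + 3×4 + 8×5 + 2×2 + 9×2 + 7×0 = 95
B: 7×0 + 3×2 + 8×1 + 2×0 + 9×0 + 7×2 = 28
C: 7×2 + 3×5 + 8×3 + 2×5 + 9×1 + 7×4 = 100
D: 7×5 + 3×3 + 8×2 + 2×3 + 9×5 + 7×3 = 132
E: 7×1 + 3×0 + 8×0 + 2×1 + 9×4 + 7×1 = 52
F: 7×4 + 3×1 + 8×4 + 2×4 + 9×3 + 7×5 = 133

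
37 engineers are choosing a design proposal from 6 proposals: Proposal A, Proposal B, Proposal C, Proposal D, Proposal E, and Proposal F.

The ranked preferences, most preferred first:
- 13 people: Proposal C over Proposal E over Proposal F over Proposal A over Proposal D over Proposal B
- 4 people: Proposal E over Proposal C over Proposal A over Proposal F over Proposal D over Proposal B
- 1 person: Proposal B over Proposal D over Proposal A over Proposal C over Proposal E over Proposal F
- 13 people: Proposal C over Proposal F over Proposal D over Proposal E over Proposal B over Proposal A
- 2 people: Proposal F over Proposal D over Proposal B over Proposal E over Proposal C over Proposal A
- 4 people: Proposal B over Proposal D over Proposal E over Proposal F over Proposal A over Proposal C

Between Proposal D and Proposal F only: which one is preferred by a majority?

Proposal D is ranked above Proposal F on 5 ballots; Proposal F above Proposal D on 32.

Proposal F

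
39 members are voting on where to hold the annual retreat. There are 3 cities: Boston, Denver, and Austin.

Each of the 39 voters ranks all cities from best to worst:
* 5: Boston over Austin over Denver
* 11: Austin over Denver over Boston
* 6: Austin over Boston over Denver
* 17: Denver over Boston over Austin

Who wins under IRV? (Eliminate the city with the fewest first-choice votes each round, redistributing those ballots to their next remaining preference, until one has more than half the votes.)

Round 1: Boston 5, Denver 17, Austin 17. Boston eliminated.
Round 2: Denver 17, Austin 22. Austin has a majority (≥20).

Austin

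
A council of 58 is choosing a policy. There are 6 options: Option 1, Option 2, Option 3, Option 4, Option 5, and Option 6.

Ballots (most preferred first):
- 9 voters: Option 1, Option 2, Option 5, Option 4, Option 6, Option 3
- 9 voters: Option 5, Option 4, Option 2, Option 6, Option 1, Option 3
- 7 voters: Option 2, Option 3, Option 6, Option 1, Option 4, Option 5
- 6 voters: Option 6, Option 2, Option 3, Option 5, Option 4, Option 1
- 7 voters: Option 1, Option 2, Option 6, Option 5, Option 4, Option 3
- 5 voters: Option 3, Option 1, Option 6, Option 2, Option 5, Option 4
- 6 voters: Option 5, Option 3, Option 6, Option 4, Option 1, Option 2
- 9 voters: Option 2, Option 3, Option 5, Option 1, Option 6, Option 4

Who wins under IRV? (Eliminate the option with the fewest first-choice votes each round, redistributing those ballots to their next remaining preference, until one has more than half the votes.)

Round 1: Option 1 16, Option 2 16, Option 3 5, Option 4 0, Option 5 15, Option 6 6. Option 4 eliminated.
Round 2: Option 1 16, Option 2 16, Option 3 5, Option 5 15, Option 6 6. Option 3 eliminated.
Round 3: Option 1 21, Option 2 16, Option 5 15, Option 6 6. Option 6 eliminated.
Round 4: Option 1 21, Option 2 22, Option 5 15. Option 5 eliminated.
Round 5: Option 1 27, Option 2 31. Option 2 has a majority (≥30).

Option 2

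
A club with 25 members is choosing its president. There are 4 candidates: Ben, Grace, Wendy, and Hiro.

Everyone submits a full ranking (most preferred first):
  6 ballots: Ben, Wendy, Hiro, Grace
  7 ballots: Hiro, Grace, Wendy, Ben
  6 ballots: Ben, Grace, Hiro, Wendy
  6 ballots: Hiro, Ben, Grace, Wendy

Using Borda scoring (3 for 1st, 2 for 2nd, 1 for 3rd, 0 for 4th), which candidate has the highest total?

Hiro

Ben: 6×3 + 7×0 + 6×3 + 6×2 = 48
Grace: 6×0 + 7×2 + 6×2 + 6×1 = 32
Wendy: 6×2 + 7×1 + 6×0 + 6×0 = 19
Hiro: 6×1 + 7×3 + 6×1 + 6×3 = 51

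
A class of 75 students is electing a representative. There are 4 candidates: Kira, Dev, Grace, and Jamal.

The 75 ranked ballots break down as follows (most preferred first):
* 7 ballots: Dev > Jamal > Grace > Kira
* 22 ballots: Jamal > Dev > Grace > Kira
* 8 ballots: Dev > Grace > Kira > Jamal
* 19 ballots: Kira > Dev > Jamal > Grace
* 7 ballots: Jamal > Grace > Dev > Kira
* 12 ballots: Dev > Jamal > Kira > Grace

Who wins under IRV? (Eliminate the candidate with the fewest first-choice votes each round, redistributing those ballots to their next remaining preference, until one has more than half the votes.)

Dev

Round 1: Kira 19, Dev 27, Grace 0, Jamal 29. Grace eliminated.
Round 2: Kira 19, Dev 27, Jamal 29. Kira eliminated.
Round 3: Dev 46, Jamal 29. Dev has a majority (≥38).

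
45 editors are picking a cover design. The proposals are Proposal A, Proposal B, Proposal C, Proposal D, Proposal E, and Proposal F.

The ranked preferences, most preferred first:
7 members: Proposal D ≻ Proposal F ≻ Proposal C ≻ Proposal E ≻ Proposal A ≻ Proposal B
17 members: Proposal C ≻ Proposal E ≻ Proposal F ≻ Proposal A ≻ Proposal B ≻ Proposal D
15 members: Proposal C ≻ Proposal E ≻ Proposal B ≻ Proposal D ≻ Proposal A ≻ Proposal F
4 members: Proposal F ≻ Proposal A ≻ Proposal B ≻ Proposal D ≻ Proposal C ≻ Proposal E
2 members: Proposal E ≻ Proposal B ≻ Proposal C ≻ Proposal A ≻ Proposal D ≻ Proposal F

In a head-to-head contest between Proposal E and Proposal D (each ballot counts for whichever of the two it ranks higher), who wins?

Proposal E

Proposal E is ranked above Proposal D on 34 ballots; Proposal D above Proposal E on 11.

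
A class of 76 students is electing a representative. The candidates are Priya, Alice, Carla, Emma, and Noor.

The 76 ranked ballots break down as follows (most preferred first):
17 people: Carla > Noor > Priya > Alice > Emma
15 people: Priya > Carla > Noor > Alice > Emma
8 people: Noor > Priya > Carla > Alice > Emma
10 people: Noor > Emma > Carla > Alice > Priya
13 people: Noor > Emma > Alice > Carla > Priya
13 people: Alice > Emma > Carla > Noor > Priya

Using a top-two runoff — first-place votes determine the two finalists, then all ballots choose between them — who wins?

Round 1 first-place votes: Priya 15, Alice 13, Carla 17, Emma 0, Noor 31. Noor and Carla advance.
Runoff: Noor is ranked above Carla on 31 ballots, Carla above Noor on 45.

Carla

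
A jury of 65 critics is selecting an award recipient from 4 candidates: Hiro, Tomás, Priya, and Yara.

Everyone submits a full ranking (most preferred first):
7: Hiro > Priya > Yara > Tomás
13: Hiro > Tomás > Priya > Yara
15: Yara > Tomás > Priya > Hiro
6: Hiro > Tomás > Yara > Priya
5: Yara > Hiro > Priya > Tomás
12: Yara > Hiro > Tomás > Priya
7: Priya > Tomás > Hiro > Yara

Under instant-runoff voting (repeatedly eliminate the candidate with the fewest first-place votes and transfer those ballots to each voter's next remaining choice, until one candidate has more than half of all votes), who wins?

Hiro

Round 1: Hiro 26, Tomás 0, Priya 7, Yara 32. Tomás eliminated.
Round 2: Hiro 26, Priya 7, Yara 32. Priya eliminated.
Round 3: Hiro 33, Yara 32. Hiro has a majority (≥33).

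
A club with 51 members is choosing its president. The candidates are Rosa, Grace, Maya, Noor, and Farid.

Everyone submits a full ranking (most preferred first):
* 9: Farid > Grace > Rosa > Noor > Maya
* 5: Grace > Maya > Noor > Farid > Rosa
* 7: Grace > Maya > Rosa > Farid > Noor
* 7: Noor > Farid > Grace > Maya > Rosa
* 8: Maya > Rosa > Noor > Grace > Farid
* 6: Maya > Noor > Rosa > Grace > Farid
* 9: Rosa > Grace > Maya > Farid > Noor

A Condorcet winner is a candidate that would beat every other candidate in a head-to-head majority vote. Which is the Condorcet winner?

Grace vs Rosa: 28–23
Grace vs Maya: 37–14
Grace vs Noor: 30–21
Grace vs Farid: 35–16
Grace beats every other candidate.

Grace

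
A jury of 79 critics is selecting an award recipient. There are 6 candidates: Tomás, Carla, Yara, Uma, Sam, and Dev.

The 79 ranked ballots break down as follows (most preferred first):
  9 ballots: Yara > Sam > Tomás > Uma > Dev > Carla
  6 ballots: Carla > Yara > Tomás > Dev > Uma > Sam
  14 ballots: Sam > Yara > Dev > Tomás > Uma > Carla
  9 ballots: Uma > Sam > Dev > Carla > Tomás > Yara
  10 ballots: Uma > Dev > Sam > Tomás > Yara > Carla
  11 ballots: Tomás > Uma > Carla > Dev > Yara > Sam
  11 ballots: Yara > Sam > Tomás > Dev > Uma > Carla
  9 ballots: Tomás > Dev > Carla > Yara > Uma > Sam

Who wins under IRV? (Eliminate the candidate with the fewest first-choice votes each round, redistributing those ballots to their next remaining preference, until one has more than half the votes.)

Round 1: Tomás 20, Carla 6, Yara 20, Uma 19, Sam 14, Dev 0. Dev eliminated.
Round 2: Tomás 20, Carla 6, Yara 20, Uma 19, Sam 14. Carla eliminated.
Round 3: Tomás 20, Yara 26, Uma 19, Sam 14. Sam eliminated.
Round 4: Tomás 20, Yara 40, Uma 19. Yara has a majority (≥40).

Yara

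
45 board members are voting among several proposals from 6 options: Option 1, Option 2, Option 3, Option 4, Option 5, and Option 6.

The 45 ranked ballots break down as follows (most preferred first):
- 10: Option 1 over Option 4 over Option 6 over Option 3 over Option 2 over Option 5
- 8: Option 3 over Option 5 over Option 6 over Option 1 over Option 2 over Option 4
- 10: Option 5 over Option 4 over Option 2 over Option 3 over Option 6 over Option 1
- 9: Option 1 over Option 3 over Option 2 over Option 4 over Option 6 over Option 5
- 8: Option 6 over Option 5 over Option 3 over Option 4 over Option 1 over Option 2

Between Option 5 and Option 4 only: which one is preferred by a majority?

Option 5 is ranked above Option 4 on 26 ballots; Option 4 above Option 5 on 19.

Option 5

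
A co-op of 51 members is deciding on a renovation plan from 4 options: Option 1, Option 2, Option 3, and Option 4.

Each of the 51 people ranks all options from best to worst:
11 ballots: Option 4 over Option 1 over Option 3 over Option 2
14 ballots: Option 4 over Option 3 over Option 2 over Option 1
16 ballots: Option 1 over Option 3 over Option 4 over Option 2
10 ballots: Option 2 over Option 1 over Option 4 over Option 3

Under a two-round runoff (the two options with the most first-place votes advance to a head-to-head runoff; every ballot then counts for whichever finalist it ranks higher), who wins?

Option 1

Round 1 first-place votes: Option 1 16, Option 2 10, Option 3 0, Option 4 25. Option 4 and Option 1 advance.
Runoff: Option 4 is ranked above Option 1 on 25 ballots, Option 1 above Option 4 on 26.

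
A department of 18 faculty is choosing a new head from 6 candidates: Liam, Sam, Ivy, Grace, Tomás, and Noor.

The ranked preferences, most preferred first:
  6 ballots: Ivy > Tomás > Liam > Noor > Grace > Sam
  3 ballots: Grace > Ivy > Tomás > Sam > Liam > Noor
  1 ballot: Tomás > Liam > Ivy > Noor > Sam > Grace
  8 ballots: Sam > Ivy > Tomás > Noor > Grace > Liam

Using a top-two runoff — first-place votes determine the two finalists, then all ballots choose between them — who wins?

Ivy

Round 1 first-place votes: Liam 0, Sam 8, Ivy 6, Grace 3, Tomás 1, Noor 0. Sam and Ivy advance.
Runoff: Sam is ranked above Ivy on 8 ballots, Ivy above Sam on 10.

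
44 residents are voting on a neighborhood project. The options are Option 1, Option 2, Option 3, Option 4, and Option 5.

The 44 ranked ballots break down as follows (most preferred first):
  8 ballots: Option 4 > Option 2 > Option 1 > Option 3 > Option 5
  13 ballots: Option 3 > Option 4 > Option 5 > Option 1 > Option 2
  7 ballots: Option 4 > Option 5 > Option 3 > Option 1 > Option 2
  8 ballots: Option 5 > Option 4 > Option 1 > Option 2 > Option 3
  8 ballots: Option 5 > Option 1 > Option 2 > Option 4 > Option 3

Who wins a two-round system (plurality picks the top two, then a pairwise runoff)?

Round 1 first-place votes: Option 1 0, Option 2 0, Option 3 13, Option 4 15, Option 5 16. Option 5 and Option 4 advance.
Runoff: Option 5 is ranked above Option 4 on 16 ballots, Option 4 above Option 5 on 28.

Option 4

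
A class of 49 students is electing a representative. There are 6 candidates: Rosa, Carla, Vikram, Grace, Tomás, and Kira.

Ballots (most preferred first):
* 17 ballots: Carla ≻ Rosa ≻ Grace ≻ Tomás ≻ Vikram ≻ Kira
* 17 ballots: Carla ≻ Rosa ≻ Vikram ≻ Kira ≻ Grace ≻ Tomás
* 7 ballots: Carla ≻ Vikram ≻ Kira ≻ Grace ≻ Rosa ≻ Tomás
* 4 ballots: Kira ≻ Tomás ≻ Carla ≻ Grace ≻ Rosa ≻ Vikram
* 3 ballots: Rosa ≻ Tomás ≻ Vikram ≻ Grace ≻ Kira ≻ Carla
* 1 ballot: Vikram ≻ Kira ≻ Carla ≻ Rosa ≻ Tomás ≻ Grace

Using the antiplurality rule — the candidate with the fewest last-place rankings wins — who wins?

Last-place votes: Rosa 0, Carla 3, Vikram 4, Grace 1, Tomás 24, Kira 17.

Rosa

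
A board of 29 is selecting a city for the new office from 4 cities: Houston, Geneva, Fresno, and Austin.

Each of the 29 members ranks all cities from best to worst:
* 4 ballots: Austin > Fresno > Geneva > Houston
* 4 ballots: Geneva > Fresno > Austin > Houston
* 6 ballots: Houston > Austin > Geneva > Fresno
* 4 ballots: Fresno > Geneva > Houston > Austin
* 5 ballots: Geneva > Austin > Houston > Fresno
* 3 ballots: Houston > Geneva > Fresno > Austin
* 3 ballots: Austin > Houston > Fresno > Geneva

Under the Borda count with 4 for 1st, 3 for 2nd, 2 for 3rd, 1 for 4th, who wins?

Geneva

Houston: 4×1 + 4×1 + 6×4 + 4×2 + 5×2 + 3×4 + 3×3 = 71
Geneva: 4×2 + 4×4 + 6×2 + 4×3 + 5×4 + 3×3 + 3×1 = 80
Fresno: 4×3 + 4×3 + 6×1 + 4×4 + 5×1 + 3×2 + 3×2 = 63
Austin: 4×4 + 4×2 + 6×3 + 4×1 + 5×3 + 3×1 + 3×4 = 76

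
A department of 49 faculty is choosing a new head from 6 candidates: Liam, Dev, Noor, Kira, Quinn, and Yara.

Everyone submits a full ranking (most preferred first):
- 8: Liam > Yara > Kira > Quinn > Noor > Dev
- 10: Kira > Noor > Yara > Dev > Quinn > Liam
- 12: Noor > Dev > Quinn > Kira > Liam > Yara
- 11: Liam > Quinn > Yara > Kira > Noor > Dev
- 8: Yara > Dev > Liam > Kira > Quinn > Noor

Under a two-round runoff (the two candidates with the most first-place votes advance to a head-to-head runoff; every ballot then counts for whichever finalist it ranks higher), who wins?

Liam

Round 1 first-place votes: Liam 19, Dev 0, Noor 12, Kira 10, Quinn 0, Yara 8. Liam and Noor advance.
Runoff: Liam is ranked above Noor on 27 ballots, Noor above Liam on 22.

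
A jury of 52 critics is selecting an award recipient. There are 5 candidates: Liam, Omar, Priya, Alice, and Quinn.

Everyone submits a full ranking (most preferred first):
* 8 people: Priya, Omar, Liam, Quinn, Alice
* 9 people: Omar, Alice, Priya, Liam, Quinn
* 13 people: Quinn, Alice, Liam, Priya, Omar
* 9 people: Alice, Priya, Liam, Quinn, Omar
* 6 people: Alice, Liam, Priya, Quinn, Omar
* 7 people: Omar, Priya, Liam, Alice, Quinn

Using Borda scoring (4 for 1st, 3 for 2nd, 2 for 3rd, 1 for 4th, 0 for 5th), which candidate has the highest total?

Alice

Liam: 8×2 + 9×1 + 13×2 + 9×2 + 6×3 + 7×2 = 101
Omar: 8×3 + 9×4 + 13×0 + 9×0 + 6×0 + 7×4 = 88
Priya: 8×4 + 9×2 + 13×1 + 9×3 + 6×2 + 7×3 = 123
Alice: 8×0 + 9×3 + 13×3 + 9×4 + 6×4 + 7×1 = 133
Quinn: 8×1 + 9×0 + 13×4 + 9×1 + 6×1 + 7×0 = 75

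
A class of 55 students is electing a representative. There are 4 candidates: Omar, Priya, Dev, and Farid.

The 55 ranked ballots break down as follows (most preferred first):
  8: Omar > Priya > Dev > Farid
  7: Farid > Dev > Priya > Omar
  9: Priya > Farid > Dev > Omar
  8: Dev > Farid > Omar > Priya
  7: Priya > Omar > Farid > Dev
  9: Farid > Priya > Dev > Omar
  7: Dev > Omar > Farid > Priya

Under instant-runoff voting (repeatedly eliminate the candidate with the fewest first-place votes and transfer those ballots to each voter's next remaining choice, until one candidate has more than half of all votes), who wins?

Round 1: Omar 8, Priya 16, Dev 15, Farid 16. Omar eliminated.
Round 2: Priya 24, Dev 15, Farid 16. Dev eliminated.
Round 3: Priya 24, Farid 31. Farid has a majority (≥28).

Farid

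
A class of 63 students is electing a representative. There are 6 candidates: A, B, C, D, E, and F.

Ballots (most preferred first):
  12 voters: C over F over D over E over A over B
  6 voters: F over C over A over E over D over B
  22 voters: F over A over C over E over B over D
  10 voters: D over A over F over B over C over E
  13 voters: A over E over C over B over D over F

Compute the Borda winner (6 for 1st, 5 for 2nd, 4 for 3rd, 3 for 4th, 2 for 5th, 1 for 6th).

A

A: 12×2 + 6×4 + 22×5 + 10×5 + 13×6 = 286
B: 12×1 + 6×1 + 22×2 + 10×3 + 13×3 = 131
C: 12×6 + 6×5 + 22×4 + 10×2 + 13×4 = 262
D: 12×4 + 6×2 + 22×1 + 10×6 + 13×2 = 168
E: 12×3 + 6×3 + 22×3 + 10×1 + 13×5 = 195
F: 12×5 + 6×6 + 22×6 + 10×4 + 13×1 = 281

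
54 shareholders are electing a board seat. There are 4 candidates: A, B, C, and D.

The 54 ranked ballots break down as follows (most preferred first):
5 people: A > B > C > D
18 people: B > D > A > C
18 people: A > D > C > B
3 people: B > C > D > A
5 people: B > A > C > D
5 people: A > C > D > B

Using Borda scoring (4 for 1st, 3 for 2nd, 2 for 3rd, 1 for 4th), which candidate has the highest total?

A: 5×4 + 18×2 + 18×4 + 3×1 + 5×3 + 5×4 = 166
B: 5×3 + 18×4 + 18×1 + 3×4 + 5×4 + 5×1 = 142
C: 5×2 + 18×1 + 18×2 + 3×3 + 5×2 + 5×3 = 98
D: 5×1 + 18×3 + 18×3 + 3×2 + 5×1 + 5×2 = 134

A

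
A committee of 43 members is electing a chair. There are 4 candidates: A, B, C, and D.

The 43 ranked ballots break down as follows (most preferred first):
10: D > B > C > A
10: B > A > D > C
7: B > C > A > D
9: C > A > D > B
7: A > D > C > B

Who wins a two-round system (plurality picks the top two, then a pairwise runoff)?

Round 1 first-place votes: A 7, B 17, C 9, D 10. B and D advance.
Runoff: B is ranked above D on 17 ballots, D above B on 26.

D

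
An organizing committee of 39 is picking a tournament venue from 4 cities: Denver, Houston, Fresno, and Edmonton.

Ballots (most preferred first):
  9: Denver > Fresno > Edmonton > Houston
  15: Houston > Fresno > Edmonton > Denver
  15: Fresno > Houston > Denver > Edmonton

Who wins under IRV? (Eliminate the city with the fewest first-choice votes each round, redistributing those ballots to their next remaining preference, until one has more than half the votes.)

Fresno

Round 1: Denver 9, Houston 15, Fresno 15, Edmonton 0. Edmonton eliminated.
Round 2: Denver 9, Houston 15, Fresno 15. Denver eliminated.
Round 3: Houston 15, Fresno 24. Fresno has a majority (≥20).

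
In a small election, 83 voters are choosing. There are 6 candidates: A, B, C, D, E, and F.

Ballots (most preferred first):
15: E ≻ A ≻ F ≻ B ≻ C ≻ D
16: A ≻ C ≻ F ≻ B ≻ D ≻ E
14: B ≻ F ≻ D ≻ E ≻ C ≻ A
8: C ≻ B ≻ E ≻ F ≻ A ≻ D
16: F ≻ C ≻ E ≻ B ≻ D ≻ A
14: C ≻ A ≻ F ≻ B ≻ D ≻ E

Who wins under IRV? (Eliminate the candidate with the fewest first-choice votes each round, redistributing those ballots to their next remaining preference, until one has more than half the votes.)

A

Round 1: A 16, B 14, C 22, D 0, E 15, F 16. D eliminated.
Round 2: A 16, B 14, C 22, E 15, F 16. B eliminated.
Round 3: A 16, C 22, E 15, F 30. E eliminated.
Round 4: A 31, C 22, F 30. C eliminated.
Round 5: A 45, F 38. A has a majority (≥42).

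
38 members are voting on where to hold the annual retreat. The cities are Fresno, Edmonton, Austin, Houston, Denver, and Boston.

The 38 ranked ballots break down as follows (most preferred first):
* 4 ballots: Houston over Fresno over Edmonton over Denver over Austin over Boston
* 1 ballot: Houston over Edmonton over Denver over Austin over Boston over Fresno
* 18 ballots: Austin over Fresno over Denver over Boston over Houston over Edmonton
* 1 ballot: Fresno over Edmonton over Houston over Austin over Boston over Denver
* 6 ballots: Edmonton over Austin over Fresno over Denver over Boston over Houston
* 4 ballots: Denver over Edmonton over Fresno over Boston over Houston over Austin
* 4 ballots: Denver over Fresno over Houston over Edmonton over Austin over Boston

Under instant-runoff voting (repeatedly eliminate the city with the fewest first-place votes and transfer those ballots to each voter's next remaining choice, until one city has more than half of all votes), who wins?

Round 1: Fresno 1, Edmonton 6, Austin 18, Houston 5, Denver 8, Boston 0. Boston eliminated.
Round 2: Fresno 1, Edmonton 6, Austin 18, Houston 5, Denver 8. Fresno eliminated.
Round 3: Edmonton 7, Austin 18, Houston 5, Denver 8. Houston eliminated.
Round 4: Edmonton 12, Austin 18, Denver 8. Denver eliminated.
Round 5: Edmonton 20, Austin 18. Edmonton has a majority (≥20).

Edmonton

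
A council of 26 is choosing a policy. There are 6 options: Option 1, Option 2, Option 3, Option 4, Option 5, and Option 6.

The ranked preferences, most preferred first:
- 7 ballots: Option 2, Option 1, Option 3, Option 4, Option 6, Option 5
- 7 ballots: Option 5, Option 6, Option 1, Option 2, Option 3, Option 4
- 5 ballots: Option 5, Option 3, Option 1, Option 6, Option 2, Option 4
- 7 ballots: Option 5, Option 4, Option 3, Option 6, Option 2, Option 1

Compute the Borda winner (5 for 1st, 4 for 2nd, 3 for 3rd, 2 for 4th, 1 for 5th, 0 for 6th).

Option 1: 7×4 + 7×3 + 5×3 + 7×0 = 64
Option 2: 7×5 + 7×2 + 5×1 + 7×1 = 61
Option 3: 7×3 + 7×1 + 5×4 + 7×3 = 69
Option 4: 7×2 + 7×0 + 5×0 + 7×4 = 42
Option 5: 7×0 + 7×5 + 5×5 + 7×5 = 95
Option 6: 7×1 + 7×4 + 5×2 + 7×2 = 59

Option 5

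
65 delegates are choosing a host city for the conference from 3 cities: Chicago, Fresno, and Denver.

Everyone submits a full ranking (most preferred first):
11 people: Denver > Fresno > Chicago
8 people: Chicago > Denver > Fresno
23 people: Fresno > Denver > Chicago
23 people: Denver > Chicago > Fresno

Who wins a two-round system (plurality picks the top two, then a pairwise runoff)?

Denver

Round 1 first-place votes: Chicago 8, Fresno 23, Denver 34. Denver and Fresno advance.
Runoff: Denver is ranked above Fresno on 42 ballots, Fresno above Denver on 23.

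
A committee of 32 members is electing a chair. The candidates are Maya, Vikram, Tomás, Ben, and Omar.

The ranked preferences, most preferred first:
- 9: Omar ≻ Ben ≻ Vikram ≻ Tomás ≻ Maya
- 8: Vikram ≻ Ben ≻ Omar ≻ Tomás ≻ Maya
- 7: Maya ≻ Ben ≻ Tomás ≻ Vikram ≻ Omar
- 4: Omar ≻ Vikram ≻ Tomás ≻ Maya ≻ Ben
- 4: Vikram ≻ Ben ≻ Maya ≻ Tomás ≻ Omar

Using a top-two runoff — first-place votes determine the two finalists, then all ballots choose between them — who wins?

Round 1 first-place votes: Maya 7, Vikram 12, Tomás 0, Ben 0, Omar 13. Omar and Vikram advance.
Runoff: Omar is ranked above Vikram on 13 ballots, Vikram above Omar on 19.

Vikram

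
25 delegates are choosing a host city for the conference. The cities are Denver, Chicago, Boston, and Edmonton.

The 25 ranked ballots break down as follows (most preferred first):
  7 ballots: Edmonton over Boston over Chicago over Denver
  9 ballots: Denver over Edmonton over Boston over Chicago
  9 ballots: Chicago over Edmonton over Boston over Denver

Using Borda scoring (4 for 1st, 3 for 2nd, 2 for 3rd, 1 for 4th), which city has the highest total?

Edmonton

Denver: 7×1 + 9×4 + 9×1 = 52
Chicago: 7×2 + 9×1 + 9×4 = 59
Boston: 7×3 + 9×2 + 9×2 = 57
Edmonton: 7×4 + 9×3 + 9×3 = 82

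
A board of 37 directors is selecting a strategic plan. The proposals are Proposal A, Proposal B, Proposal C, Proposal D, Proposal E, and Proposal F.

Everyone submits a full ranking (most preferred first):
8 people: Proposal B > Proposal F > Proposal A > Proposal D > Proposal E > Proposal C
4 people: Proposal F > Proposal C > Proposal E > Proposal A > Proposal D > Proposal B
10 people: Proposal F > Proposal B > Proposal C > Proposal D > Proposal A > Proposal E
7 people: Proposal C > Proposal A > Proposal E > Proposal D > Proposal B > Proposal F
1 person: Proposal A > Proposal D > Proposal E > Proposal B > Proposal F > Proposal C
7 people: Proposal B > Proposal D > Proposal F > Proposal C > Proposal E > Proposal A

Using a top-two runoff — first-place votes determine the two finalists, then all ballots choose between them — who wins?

Round 1 first-place votes: Proposal A 1, Proposal B 15, Proposal C 7, Proposal D 0, Proposal E 0, Proposal F 14. Proposal B and Proposal F advance.
Runoff: Proposal B is ranked above Proposal F on 23 ballots, Proposal F above Proposal B on 14.

Proposal B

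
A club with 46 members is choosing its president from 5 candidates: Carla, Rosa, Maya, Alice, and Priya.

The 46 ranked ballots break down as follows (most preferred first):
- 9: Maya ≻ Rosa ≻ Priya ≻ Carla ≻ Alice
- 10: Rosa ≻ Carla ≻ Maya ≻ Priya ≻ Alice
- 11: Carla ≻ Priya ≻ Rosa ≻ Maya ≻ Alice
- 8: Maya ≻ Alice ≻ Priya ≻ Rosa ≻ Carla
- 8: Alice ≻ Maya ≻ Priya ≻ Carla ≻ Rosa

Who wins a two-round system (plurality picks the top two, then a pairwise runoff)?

Maya

Round 1 first-place votes: Carla 11, Rosa 10, Maya 17, Alice 8, Priya 0. Maya and Carla advance.
Runoff: Maya is ranked above Carla on 25 ballots, Carla above Maya on 21.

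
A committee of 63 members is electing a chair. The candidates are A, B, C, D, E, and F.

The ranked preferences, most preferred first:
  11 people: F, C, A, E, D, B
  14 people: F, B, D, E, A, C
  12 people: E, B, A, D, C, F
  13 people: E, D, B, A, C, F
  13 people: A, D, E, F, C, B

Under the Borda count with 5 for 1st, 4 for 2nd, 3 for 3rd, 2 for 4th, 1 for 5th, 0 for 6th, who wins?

E

A: 11×3 + 14×1 + 12×3 + 13×2 + 13×5 = 174
B: 11×0 + 14×4 + 12×4 + 13×3 + 13×0 = 143
C: 11×4 + 14×0 + 12×1 + 13×1 + 13×1 = 82
D: 11×1 + 14×3 + 12×2 + 13×4 + 13×4 = 181
E: 11×2 + 14×2 + 12×5 + 13×5 + 13×3 = 214
F: 11×5 + 14×5 + 12×0 + 13×0 + 13×2 = 151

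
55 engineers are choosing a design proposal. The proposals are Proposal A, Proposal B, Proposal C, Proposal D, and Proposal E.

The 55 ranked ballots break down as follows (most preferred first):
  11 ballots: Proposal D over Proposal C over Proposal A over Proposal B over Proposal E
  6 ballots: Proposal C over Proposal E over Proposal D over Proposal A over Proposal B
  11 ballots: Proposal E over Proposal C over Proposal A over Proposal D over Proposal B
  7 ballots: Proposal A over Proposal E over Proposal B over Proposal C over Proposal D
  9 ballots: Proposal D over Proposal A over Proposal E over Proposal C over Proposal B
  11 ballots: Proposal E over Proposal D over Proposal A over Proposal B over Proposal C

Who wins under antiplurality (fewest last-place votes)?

Proposal A

Last-place votes: Proposal A 0, Proposal B 26, Proposal C 11, Proposal D 7, Proposal E 11.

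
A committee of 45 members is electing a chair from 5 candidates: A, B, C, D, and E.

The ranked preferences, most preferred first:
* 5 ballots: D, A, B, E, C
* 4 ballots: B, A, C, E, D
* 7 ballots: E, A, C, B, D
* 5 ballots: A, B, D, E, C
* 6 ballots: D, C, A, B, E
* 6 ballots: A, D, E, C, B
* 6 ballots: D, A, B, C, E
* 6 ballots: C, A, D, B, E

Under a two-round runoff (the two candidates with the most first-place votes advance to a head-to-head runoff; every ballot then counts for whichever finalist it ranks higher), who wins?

A

Round 1 first-place votes: A 11, B 4, C 6, D 17, E 7. D and A advance.
Runoff: D is ranked above A on 17 ballots, A above D on 28.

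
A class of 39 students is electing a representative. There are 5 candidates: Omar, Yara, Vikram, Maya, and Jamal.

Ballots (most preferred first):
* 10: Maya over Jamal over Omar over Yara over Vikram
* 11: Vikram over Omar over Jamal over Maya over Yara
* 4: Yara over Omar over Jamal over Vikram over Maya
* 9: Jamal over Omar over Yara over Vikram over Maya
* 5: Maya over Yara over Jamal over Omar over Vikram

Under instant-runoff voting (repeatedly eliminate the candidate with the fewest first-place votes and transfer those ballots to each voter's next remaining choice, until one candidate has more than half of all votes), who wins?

Jamal

Round 1: Omar 0, Yara 4, Vikram 11, Maya 15, Jamal 9. Omar eliminated.
Round 2: Yara 4, Vikram 11, Maya 15, Jamal 9. Yara eliminated.
Round 3: Vikram 11, Maya 15, Jamal 13. Vikram eliminated.
Round 4: Maya 15, Jamal 24. Jamal has a majority (≥20).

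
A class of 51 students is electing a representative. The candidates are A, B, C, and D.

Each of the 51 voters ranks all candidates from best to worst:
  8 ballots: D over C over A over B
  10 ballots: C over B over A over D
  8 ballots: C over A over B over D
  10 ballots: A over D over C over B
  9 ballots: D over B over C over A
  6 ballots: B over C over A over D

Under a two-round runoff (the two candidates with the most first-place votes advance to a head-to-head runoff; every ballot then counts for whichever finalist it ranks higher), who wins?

D

Round 1 first-place votes: A 10, B 6, C 18, D 17. C and D advance.
Runoff: C is ranked above D on 24 ballots, D above C on 27.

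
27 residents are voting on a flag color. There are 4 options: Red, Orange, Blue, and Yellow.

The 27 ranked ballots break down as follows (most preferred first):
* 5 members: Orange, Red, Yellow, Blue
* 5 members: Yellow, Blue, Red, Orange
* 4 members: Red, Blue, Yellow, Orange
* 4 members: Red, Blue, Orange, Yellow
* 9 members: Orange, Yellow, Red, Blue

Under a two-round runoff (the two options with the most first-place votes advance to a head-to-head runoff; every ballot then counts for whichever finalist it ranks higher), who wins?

Orange

Round 1 first-place votes: Red 8, Orange 14, Blue 0, Yellow 5. Orange and Red advance.
Runoff: Orange is ranked above Red on 14 ballots, Red above Orange on 13.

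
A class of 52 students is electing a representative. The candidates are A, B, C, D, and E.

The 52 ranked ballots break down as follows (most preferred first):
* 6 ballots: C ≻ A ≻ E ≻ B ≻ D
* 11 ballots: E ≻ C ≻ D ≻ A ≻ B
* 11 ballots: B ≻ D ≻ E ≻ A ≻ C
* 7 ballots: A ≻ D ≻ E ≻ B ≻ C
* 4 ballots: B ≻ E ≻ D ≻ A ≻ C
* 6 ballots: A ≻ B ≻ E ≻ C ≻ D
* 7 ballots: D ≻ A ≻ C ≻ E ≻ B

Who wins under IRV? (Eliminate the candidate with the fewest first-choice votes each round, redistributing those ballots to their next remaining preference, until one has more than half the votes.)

A

Round 1: A 13, B 15, C 6, D 7, E 11. C eliminated.
Round 2: A 19, B 15, D 7, E 11. D eliminated.
Round 3: A 26, B 15, E 11. E eliminated.
Round 4: A 37, B 15. A has a majority (≥27).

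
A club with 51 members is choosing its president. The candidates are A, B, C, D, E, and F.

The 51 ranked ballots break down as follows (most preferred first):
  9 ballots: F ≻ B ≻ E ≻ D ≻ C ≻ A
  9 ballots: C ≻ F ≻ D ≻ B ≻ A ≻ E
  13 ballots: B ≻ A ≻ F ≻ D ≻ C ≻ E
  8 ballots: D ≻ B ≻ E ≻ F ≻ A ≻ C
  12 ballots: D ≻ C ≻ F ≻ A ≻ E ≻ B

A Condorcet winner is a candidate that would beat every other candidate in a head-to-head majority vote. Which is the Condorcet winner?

F vs A: 38–13
F vs B: 30–21
F vs C: 30–21
F vs D: 31–20
F vs E: 43–8
F beats every other candidate.

F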